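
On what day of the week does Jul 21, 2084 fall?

Friday

January 1, 2084 is a Saturday.
Jan 1, 2084 → Feb 1, 2084: 31 days (January has 31).
Feb 1, 2084 → Mar 1, 2084: 29 days (February has 29).
Mar 1, 2084 → Apr 1, 2084: 31 days (March has 31).
Apr 1, 2084 → May 1, 2084: 30 days (April has 30).
May 1, 2084 → Jun 1, 2084: 31 days (May has 31).
Jun 1, 2084 → Jul 1, 2084: 30 days (June has 30).
Jul 1, 2084 → Jul 21, 2084: 20 days.
Total: 202 days.
202 mod 7 = 6, so Saturday + 6 = Friday.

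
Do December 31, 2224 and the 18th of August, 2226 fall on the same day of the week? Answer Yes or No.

From Dec 31, 2224 to Aug 18, 2226 is 595 days.
595 mod 7 = 0, so they are the same weekday.
(Dec 31, 2224 is a Friday; Aug 18, 2226 is a Friday.)

Yes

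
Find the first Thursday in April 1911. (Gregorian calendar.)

April 1, 1911 is a Saturday.
The first Thursday is therefore April 6 (5 days later).

April 6, 1911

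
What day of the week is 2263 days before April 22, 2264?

Apr 22, 2264 is a Friday.
2263 mod 7 = 2, so 2263 days before a Friday is Friday − 2 = Wednesday.

Wednesday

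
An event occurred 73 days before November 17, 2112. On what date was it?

September 5, 2112

−17 → Oct 31, 2112 (end of Oct, 31 days; 56 left).
−31 → Sep 30, 2112 (end of Sep, 30 days; 25 left).
−25 → Sep 5, 2112.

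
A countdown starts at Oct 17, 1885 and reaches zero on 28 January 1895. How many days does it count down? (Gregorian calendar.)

3390

Oct 17, 1885 → Oct 17, 1886: 365 days.
Oct 17, 1886 → Oct 17, 1887: 365 days.
Oct 17, 1887 → Oct 17, 1888: 366 days (Feb 29, 1888 is in that span).
Oct 17, 1888 → Oct 17, 1889: 365 days.
Oct 17, 1889 → Oct 17, 1890: 365 days.
Oct 17, 1890 → Oct 17, 1891: 365 days.
Oct 17, 1891 → Oct 17, 1892: 366 days (Feb 29, 1892 is in that span).
Oct 17, 1892 → Oct 17, 1893: 365 days.
Oct 17, 1893 → Oct 17, 1894: 365 days.
Oct 17, 1894 → Nov 17, 1894: 31 days (October has 31).
Nov 17, 1894 → Dec 17, 1894: 30 days (November has 30).
Dec 17, 1894 → Jan 17, 1895: 31 days (December has 31).
Jan 17, 1895 → Jan 28, 1895: 11 days.
Total: 3390 days.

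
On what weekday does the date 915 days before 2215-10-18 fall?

First find the weekday of Oct 18, 2215. Doomsday rule: the anchor day for the 2200s is Friday. For year 15: 15÷12 = 1 r 3, and 3÷4 = 0, so 1+3+0 = 4.
Friday + 4 ≡ Tuesday — that's 2215's doomsday.
In October the doomsday date is Oct 10.
Oct 18 is 8 days after Oct 10; 8 mod 7 = 1, so Tuesday + 1 = Wednesday.
915 mod 7 = 5, so 915 days before a Wednesday is Wednesday − 5 = Friday.

Friday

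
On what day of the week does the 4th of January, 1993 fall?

Doomsday rule: the anchor day for the 1900s is Wednesday. For year 93: 93÷12 = 7 r 9, and 9÷4 = 2, so 7+9+2 = 18.
Wednesday + 18 ≡ Sunday — that's 1993's doomsday.
In January the doomsday date is Jan 3 (1993 is not a leap year).
Jan 4 is 1 day after Jan 3; 1 mod 7 = 1, so Sunday + 1 = Monday.

Monday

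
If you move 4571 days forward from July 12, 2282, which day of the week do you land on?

Wednesday

Jul 12, 2282 is a Wednesday.
4571 mod 7 = 0, so 4571 days after a Wednesday is Wednesday + 0 = Wednesday.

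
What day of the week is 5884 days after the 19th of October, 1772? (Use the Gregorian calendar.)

Friday

First find the weekday of Oct 19, 1772. Doomsday rule: the anchor day for the 1700s is Sunday. For year 72: 72÷12 = 6 r 0, and 0÷4 = 0, so 6+0+0 = 6.
Sunday + 6 ≡ Saturday — that's 1772's doomsday.
In October the doomsday date is Oct 10.
Oct 19 is 9 days after Oct 10; 9 mod 7 = 2, so Saturday + 2 = Monday.
5884 mod 7 = 4, so 5884 days after a Monday is Monday + 4 = Friday.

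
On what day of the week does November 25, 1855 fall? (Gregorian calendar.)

Sunday

Doomsday rule: the anchor day for the 1800s is Friday. For year 55: 55÷12 = 4 r 7, and 7÷4 = 1, so 4+7+1 = 12.
Friday + 12 ≡ Wednesday — that's 1855's doomsday.
In November the doomsday date is Nov 7.
Nov 25 is 18 days after Nov 7; 18 mod 7 = 4, so Wednesday + 4 = Sunday.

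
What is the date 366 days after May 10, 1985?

May has 31 days: +22 → Jun 1, 1985 (344 left).
Jun has 30 days: +30 → Jul 1, 1985 (314 left).
Jul has 31 days: +31 → Aug 1, 1985 (283 left).
Aug has 31 days: +31 → Sep 1, 1985 (252 left).
Sep has 30 days: +30 → Oct 1, 1985 (222 left).
Oct has 31 days: +31 → Nov 1, 1985 (191 left).
Nov has 30 days: +30 → Dec 1, 1985 (161 left).
Dec has 31 days: +31 → Jan 1, 1986 (130 left).
Jan has 31 days: +31 → Feb 1, 1986 (99 left).
Feb has 28 days: +28 → Mar 1, 1986 (71 left).
Mar has 31 days: +31 → Apr 1, 1986 (40 left).
Apr has 30 days: +30 → May 1, 1986 (10 left).
+10 → May 11, 1986.

May 11, 1986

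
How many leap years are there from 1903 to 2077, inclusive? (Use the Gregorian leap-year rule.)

44

Multiples of 4 in [1903,2077]: 44.
Of those, multiples of 100: 1 (not leap unless ÷400).
Multiples of 400: 1.
Leap years = 44 − 1 + 1 = 44.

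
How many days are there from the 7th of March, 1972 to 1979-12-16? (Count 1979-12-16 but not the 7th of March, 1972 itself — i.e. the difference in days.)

2840

Mar 7, 1972 → Mar 7, 1973: 365 days.
Mar 7, 1973 → Mar 7, 1974: 365 days.
Mar 7, 1974 → Mar 7, 1975: 365 days.
Mar 7, 1975 → Mar 7, 1976: 366 days (Feb 29, 1976 is in that span).
Mar 7, 1976 → Mar 7, 1977: 365 days.
Mar 7, 1977 → Mar 7, 1978: 365 days.
Mar 7, 1978 → Mar 7, 1979: 365 days.
Mar 7, 1979 → Apr 7, 1979: 31 days (March has 31).
Apr 7, 1979 → May 7, 1979: 30 days (April has 30).
May 7, 1979 → Jun 7, 1979: 31 days (May has 31).
Jun 7, 1979 → Jul 7, 1979: 30 days (June has 30).
Jul 7, 1979 → Aug 7, 1979: 31 days (July has 31).
Aug 7, 1979 → Sep 7, 1979: 31 days (August has 31).
Sep 7, 1979 → Oct 7, 1979: 30 days (September has 30).
Oct 7, 1979 → Nov 7, 1979: 31 days (October has 31).
Nov 7, 1979 → Dec 7, 1979: 30 days (November has 30).
Dec 7, 1979 → Dec 16, 1979: 9 days.
Total: 2840 days.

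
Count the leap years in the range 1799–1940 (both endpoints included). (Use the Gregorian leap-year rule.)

Multiples of 4 in [1799,1940]: 36.
Of those, multiples of 100: 2 (not leap unless ÷400).
Multiples of 400: 0.
Leap years = 36 − 2 + 0 = 34.

34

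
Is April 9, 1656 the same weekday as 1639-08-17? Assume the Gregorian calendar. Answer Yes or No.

From Aug 17, 1639 to Apr 9, 1656 is 6080 days.
6080 mod 7 = 4, so they are different weekdays.
(Aug 17, 1639 is a Wednesday; Apr 9, 1656 is a Sunday.)

No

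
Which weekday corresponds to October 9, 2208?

Doomsday rule: the anchor day for the 2200s is Friday. For year 08: 8÷12 = 0 r 8, and 8÷4 = 2, so 0+8+2 = 10.
Friday + 10 ≡ Monday — that's 2208's doomsday.
In October the doomsday date is Oct 10.
Oct 9 is 1 day before Oct 10; 1 mod 7 = 1, so Monday − 1 = Sunday.

Sunday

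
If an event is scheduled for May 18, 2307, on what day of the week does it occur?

Saturday

Doomsday rule: the anchor day for the 2300s is Wednesday. For year 07: 7÷12 = 0 r 7, and 7÷4 = 1, so 0+7+1 = 8.
Wednesday + 8 ≡ Thursday — that's 2307's doomsday.
In May the doomsday date is May 9.
May 18 is 9 days after May 9; 9 mod 7 = 2, so Thursday + 2 = Saturday.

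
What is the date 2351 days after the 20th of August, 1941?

January 27, 1948

+365 (one year) → Aug 20, 1942 (1986 left).
+365 (one year) → Aug 20, 1943 (1621 left).
+366 (one year; includes Feb 29, 1944) → Aug 20, 1944 (1255 left).
+365 (one year) → Aug 20, 1945 (890 left).
+365 (one year) → Aug 20, 1946 (525 left).
+365 (one year) → Aug 20, 1947 (160 left).
Aug has 31 days: +12 → Sep 1, 1947 (148 left).
Sep has 30 days: +30 → Oct 1, 1947 (118 left).
Oct has 31 days: +31 → Nov 1, 1947 (87 left).
Nov has 30 days: +30 → Dec 1, 1947 (57 left).
Dec has 31 days: +31 → Jan 1, 1948 (26 left).
+26 → Jan 27, 1948.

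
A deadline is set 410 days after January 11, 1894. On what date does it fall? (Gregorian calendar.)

+365 (one year) → Jan 11, 1895 (45 left).
Jan has 31 days: +21 → Feb 1, 1895 (24 left).
+24 → Feb 25, 1895.

February 25, 1895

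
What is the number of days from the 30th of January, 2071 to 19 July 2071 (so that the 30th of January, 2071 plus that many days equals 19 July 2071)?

Jan 30, 2071 → Feb 28, 2071: 29 days (January has 31).
Feb 28, 2071 → Mar 28, 2071: 28 days (February has 28).
Mar 28, 2071 → Apr 28, 2071: 31 days (March has 31).
Apr 28, 2071 → May 28, 2071: 30 days (April has 30).
May 28, 2071 → Jun 28, 2071: 31 days (May has 31).
Jun 28, 2071 → Jul 19, 2071: 21 days.
Total: 170 days.

170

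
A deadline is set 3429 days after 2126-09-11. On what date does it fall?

+365 (one year) → Sep 11, 2127 (3064 left).
+366 (one year; includes Feb 29, 2128) → Sep 11, 2128 (2698 left).
+365 (one year) → Sep 11, 2129 (2333 left).
+365 (one year) → Sep 11, 2130 (1968 left).
+365 (one year) → Sep 11, 2131 (1603 left).
+366 (one year; includes Feb 29, 2132) → Sep 11, 2132 (1237 left).
+365 (one year) → Sep 11, 2133 (872 left).
+365 (one year) → Sep 11, 2134 (507 left).
+365 (one year) → Sep 11, 2135 (142 left).
Sep has 30 days: +20 → Oct 1, 2135 (122 left).
Oct has 31 days: +31 → Nov 1, 2135 (91 left).
Nov has 30 days: +30 → Dec 1, 2135 (61 left).
Dec has 31 days: +31 → Jan 1, 2136 (30 left).
+30 → Jan 31, 2136.

January 31, 2136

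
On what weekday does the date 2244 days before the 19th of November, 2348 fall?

First find the weekday of Nov 19, 2348. Doomsday rule: the anchor day for the 2300s is Wednesday. For year 48: 48÷12 = 4 r 0, and 0÷4 = 0, so 4+0+0 = 4.
Wednesday + 4 ≡ Sunday — that's 2348's doomsday.
In November the doomsday date is Nov 7.
Nov 19 is 12 days after Nov 7; 12 mod 7 = 5, so Sunday + 5 = Friday.
2244 mod 7 = 4, so 2244 days before a Friday is Friday − 4 = Monday.

Monday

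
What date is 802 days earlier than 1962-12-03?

September 22, 1960

−365 (one year) → Dec 3, 1961 (437 left).
−365 (one year) → Dec 3, 1960 (72 left).
−3 → Nov 30, 1960 (end of Nov, 30 days; 69 left).
−30 → Oct 31, 1960 (end of Oct, 31 days; 39 left).
−31 → Sep 30, 1960 (end of Sep, 30 days; 8 left).
−8 → Sep 22, 1960.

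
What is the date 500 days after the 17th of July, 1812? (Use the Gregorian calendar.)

+365 (one year) → Jul 17, 1813 (135 left).
Jul has 31 days: +15 → Aug 1, 1813 (120 left).
Aug has 31 days: +31 → Sep 1, 1813 (89 left).
Sep has 30 days: +30 → Oct 1, 1813 (59 left).
Oct has 31 days: +31 → Nov 1, 1813 (28 left).
+28 → Nov 29, 1813.

November 29, 1813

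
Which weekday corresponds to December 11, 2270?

Doomsday rule: the anchor day for the 2200s is Friday. For year 70: 70÷12 = 5 r 10, and 10÷4 = 2, so 5+10+2 = 17.
Friday + 17 ≡ Monday — that's 2270's doomsday.
In December the doomsday date is Dec 12.
Dec 11 is 1 day before Dec 12; 1 mod 7 = 1, so Monday − 1 = Sunday.

Sunday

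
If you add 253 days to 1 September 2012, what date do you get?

May 12, 2013

Sep has 30 days: +30 → Oct 1, 2012 (223 left).
Oct has 31 days: +31 → Nov 1, 2012 (192 left).
Nov has 30 days: +30 → Dec 1, 2012 (162 left).
Dec has 31 days: +31 → Jan 1, 2013 (131 left).
Jan has 31 days: +31 → Feb 1, 2013 (100 left).
Feb has 28 days: +28 → Mar 1, 2013 (72 left).
Mar has 31 days: +31 → Apr 1, 2013 (41 left).
Apr has 30 days: +30 → May 1, 2013 (11 left).
+11 → May 12, 2013.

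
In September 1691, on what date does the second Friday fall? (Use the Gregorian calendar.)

September 14, 1691

September 1, 1691 is a Saturday.
The first Friday is therefore September 7 (6 days later).
The second Friday is 7 + 1×7 = September 14.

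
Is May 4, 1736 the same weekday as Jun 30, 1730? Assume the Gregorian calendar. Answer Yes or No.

Yes

From Jun 30, 1730 to May 4, 1736 is 2135 days.
2135 mod 7 = 0, so they are the same weekday.
(Jun 30, 1730 is a Friday; May 4, 1736 is a Friday.)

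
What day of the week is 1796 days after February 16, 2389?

Feb 16, 2389 is a Thursday.
1796 mod 7 = 4, so 1796 days after a Thursday is Thursday + 4 = Monday.

Monday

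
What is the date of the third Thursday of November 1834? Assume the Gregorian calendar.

November 1, 1834 is a Saturday.
The first Thursday is therefore November 6 (5 days later).
The third Thursday is 6 + 2×7 = November 20.

November 20, 1834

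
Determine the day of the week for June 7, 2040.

January 1, 2040 is a Sunday.
Jan 1, 2040 → Feb 1, 2040: 31 days (January has 31).
Feb 1, 2040 → Mar 1, 2040: 29 days (February has 29).
Mar 1, 2040 → Apr 1, 2040: 31 days (March has 31).
Apr 1, 2040 → May 1, 2040: 30 days (April has 30).
May 1, 2040 → Jun 1, 2040: 31 days (May has 31).
Jun 1, 2040 → Jun 7, 2040: 6 days.
Total: 158 days.
158 mod 7 = 4, so Sunday + 4 = Thursday.

Thursday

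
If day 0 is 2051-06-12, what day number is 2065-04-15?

5056

Jun 12, 2051 → Jun 12, 2052: 366 days (Feb 29, 2052 is in that span).
Jun 12, 2052 → Jun 12, 2053: 365 days.
Jun 12, 2053 → Jun 12, 2054: 365 days.
Jun 12, 2054 → Jun 12, 2055: 365 days.
Jun 12, 2055 → Jun 12, 2056: 366 days (Feb 29, 2056 is in that span).
Jun 12, 2056 → Jun 12, 2057: 365 days.
Jun 12, 2057 → Jun 12, 2058: 365 days.
Jun 12, 2058 → Jun 12, 2059: 365 days.
Jun 12, 2059 → Jun 12, 2060: 366 days (Feb 29, 2060 is in that span).
Jun 12, 2060 → Jun 12, 2061: 365 days.
Jun 12, 2061 → Jun 12, 2062: 365 days.
Jun 12, 2062 → Jun 12, 2063: 365 days.
Jun 12, 2063 → Jun 12, 2064: 366 days (Feb 29, 2064 is in that span).
Jun 12, 2064 → Jul 12, 2064: 30 days (June has 30).
Jul 12, 2064 → Aug 12, 2064: 31 days (July has 31).
Aug 12, 2064 → Sep 12, 2064: 31 days (August has 31).
Sep 12, 2064 → Oct 12, 2064: 30 days (September has 30).
Oct 12, 2064 → Nov 12, 2064: 31 days (October has 31).
Nov 12, 2064 → Dec 12, 2064: 30 days (November has 30).
Dec 12, 2064 → Jan 12, 2065: 31 days (December has 31).
Jan 12, 2065 → Feb 12, 2065: 31 days (January has 31).
Feb 12, 2065 → Mar 12, 2065: 28 days (February has 28).
Mar 12, 2065 → Apr 12, 2065: 31 days (March has 31).
Apr 12, 2065 → Apr 15, 2065: 3 days.
Total: 5056 days.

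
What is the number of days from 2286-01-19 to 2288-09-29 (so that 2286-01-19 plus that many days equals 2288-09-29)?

984

Jan 19, 2286 → Jan 19, 2287: 365 days.
Jan 19, 2287 → Jan 19, 2288: 365 days.
Jan 19, 2288 → Feb 19, 2288: 31 days (January has 31).
Feb 19, 2288 → Mar 19, 2288: 29 days (February has 29).
Mar 19, 2288 → Apr 19, 2288: 31 days (March has 31).
Apr 19, 2288 → May 19, 2288: 30 days (April has 30).
May 19, 2288 → Jun 19, 2288: 31 days (May has 31).
Jun 19, 2288 → Jul 19, 2288: 30 days (June has 30).
Jul 19, 2288 → Aug 19, 2288: 31 days (July has 31).
Aug 19, 2288 → Sep 19, 2288: 31 days (August has 31).
Sep 19, 2288 → Sep 29, 2288: 10 days.
Total: 984 days.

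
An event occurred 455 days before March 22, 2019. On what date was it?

December 22, 2017

−365 (one year) → Mar 22, 2018 (90 left).
−22 → Feb 28, 2018 (end of Feb, 28 days; 68 left).
−28 → Jan 31, 2018 (end of Jan, 31 days; 40 left).
−31 → Dec 31, 2017 (end of Dec, 31 days; 9 left).
−9 → Dec 22, 2017.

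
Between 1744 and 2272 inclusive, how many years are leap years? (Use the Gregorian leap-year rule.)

129

Multiples of 4 in [1744,2272]: 133.
Of those, multiples of 100: 5 (not leap unless ÷400).
Multiples of 400: 1.
Leap years = 133 − 5 + 1 = 129.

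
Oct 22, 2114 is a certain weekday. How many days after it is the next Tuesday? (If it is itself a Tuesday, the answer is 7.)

Oct 22, 2114 is a Monday.
From Monday to the next Tuesday is 1 day.

1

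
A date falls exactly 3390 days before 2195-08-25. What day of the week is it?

Sunday

Aug 25, 2195 is a Tuesday.
3390 mod 7 = 2, so 3390 days before a Tuesday is Tuesday − 2 = Sunday.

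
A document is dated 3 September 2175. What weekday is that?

Sunday

Doomsday rule: the anchor day for the 2100s is Sunday. For year 75: 75÷12 = 6 r 3, and 3÷4 = 0, so 6+3+0 = 9.
Sunday + 9 ≡ Tuesday — that's 2175's doomsday.
In September the doomsday date is Sep 5.
Sep 3 is 2 days before Sep 5; 2 mod 7 = 2, so Tuesday − 2 = Sunday.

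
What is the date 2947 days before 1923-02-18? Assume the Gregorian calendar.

−365 (one year) → Feb 18, 1922 (2582 left).
−365 (one year) → Feb 18, 1921 (2217 left).
−366 (one year; includes Feb 29, 1920) → Feb 18, 1920 (1851 left).
−365 (one year) → Feb 18, 1919 (1486 left).
−365 (one year) → Feb 18, 1918 (1121 left).
−365 (one year) → Feb 18, 1917 (756 left).
−366 (one year; includes Feb 29, 1916) → Feb 18, 1916 (390 left).
−18 → Jan 31, 1916 (end of Jan, 31 days; 372 left).
−31 → Dec 31, 1915 (end of Dec, 31 days; 341 left).
−31 → Nov 30, 1915 (end of Nov, 30 days; 310 left).
−30 → Oct 31, 1915 (end of Oct, 31 days; 280 left).
−31 → Sep 30, 1915 (end of Sep, 30 days; 249 left).
−30 → Aug 31, 1915 (end of Aug, 31 days; 219 left).
−31 → Jul 31, 1915 (end of Jul, 31 days; 188 left).
−31 → Jun 30, 1915 (end of Jun, 30 days; 157 left).
−30 → May 31, 1915 (end of May, 31 days; 127 left).
−31 → Apr 30, 1915 (end of Apr, 30 days; 96 left).
−30 → Mar 31, 1915 (end of Mar, 31 days; 66 left).
−31 → Feb 28, 1915 (end of Feb, 28 days; 35 left).
−28 → Jan 31, 1915 (end of Jan, 31 days; 7 left).
−7 → Jan 24, 1915.

January 24, 1915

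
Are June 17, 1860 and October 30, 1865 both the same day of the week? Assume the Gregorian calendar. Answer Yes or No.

From Jun 17, 1860 to Oct 30, 1865 is 1961 days.
1961 mod 7 = 1, so they are different weekdays.
(Jun 17, 1860 is a Sunday; Oct 30, 1865 is a Monday.)

No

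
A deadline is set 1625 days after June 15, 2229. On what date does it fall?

November 26, 2233

+365 (one year) → Jun 15, 2230 (1260 left).
+365 (one year) → Jun 15, 2231 (895 left).
+366 (one year; includes Feb 29, 2232) → Jun 15, 2232 (529 left).
+365 (one year) → Jun 15, 2233 (164 left).
Jun has 30 days: +16 → Jul 1, 2233 (148 left).
Jul has 31 days: +31 → Aug 1, 2233 (117 left).
Aug has 31 days: +31 → Sep 1, 2233 (86 left).
Sep has 30 days: +30 → Oct 1, 2233 (56 left).
Oct has 31 days: +31 → Nov 1, 2233 (25 left).
+25 → Nov 26, 2233.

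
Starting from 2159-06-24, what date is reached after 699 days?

May 23, 2161

+366 (one year; includes Feb 29, 2160) → Jun 24, 2160 (333 left).
Jun has 30 days: +7 → Jul 1, 2160 (326 left).
Jul has 31 days: +31 → Aug 1, 2160 (295 left).
Aug has 31 days: +31 → Sep 1, 2160 (264 left).
Sep has 30 days: +30 → Oct 1, 2160 (234 left).
Oct has 31 days: +31 → Nov 1, 2160 (203 left).
Nov has 30 days: +30 → Dec 1, 2160 (173 left).
Dec has 31 days: +31 → Jan 1, 2161 (142 left).
Jan has 31 days: +31 → Feb 1, 2161 (111 left).
Feb has 28 days: +28 → Mar 1, 2161 (83 left).
Mar has 31 days: +31 → Apr 1, 2161 (52 left).
Apr has 30 days: +30 → May 1, 2161 (22 left).
+22 → May 23, 2161.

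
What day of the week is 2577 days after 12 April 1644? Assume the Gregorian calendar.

Wednesday

First find the weekday of Apr 12, 1644. Doomsday rule: the anchor day for the 1600s is Tuesday. For year 44: 44÷12 = 3 r 8, and 8÷4 = 2, so 3+8+2 = 13.
Tuesday + 13 ≡ Monday — that's 1644's doomsday.
In April the doomsday date is Apr 4.
Apr 12 is 8 days after Apr 4; 8 mod 7 = 1, so Monday + 1 = Tuesday.
2577 mod 7 = 1, so 2577 days after a Tuesday is Tuesday + 1 = Wednesday.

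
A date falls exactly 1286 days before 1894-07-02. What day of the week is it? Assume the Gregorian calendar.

Wednesday

First find the weekday of Jul 2, 1894. Doomsday rule: the anchor day for the 1800s is Friday. For year 94: 94÷12 = 7 r 10, and 10÷4 = 2, so 7+10+2 = 19.
Friday + 19 ≡ Wednesday — that's 1894's doomsday.
In July the doomsday date is Jul 11.
Jul 2 is 9 days before Jul 11; 9 mod 7 = 2, so Wednesday − 2 = Monday.
1286 mod 7 = 5, so 1286 days before a Monday is Monday − 5 = Wednesday.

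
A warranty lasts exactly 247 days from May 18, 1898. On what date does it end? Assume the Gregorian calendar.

May has 31 days: +14 → Jun 1, 1898 (233 left).
Jun has 30 days: +30 → Jul 1, 1898 (203 left).
Jul has 31 days: +31 → Aug 1, 1898 (172 left).
Aug has 31 days: +31 → Sep 1, 1898 (141 left).
Sep has 30 days: +30 → Oct 1, 1898 (111 left).
Oct has 31 days: +31 → Nov 1, 1898 (80 left).
Nov has 30 days: +30 → Dec 1, 1898 (50 left).
Dec has 31 days: +31 → Jan 1, 1899 (19 left).
+19 → Jan 20, 1899.

January 20, 1899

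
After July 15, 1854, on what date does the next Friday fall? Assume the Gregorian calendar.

July 21, 1854

Jul 15, 1854 is a Saturday.
From Saturday to the next Friday is 6 days.
Jul 15, 1854 + 6 = Jul 21, 1854.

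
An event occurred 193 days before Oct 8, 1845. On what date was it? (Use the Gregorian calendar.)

March 29, 1845

−8 → Sep 30, 1845 (end of Sep, 30 days; 185 left).
−30 → Aug 31, 1845 (end of Aug, 31 days; 155 left).
−31 → Jul 31, 1845 (end of Jul, 31 days; 124 left).
−31 → Jun 30, 1845 (end of Jun, 30 days; 93 left).
−30 → May 31, 1845 (end of May, 31 days; 63 left).
−31 → Apr 30, 1845 (end of Apr, 30 days; 32 left).
−30 → Mar 31, 1845 (end of Mar, 31 days; 2 left).
−2 → Mar 29, 1845.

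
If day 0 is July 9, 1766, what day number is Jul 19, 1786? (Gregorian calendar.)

7315

Jul 9, 1766 → Jul 9, 1767: 365 days.
Jul 9, 1767 → Jul 9, 1768: 366 days (Feb 29, 1768 is in that span).
Jul 9, 1768 → Jul 9, 1769: 365 days.
Jul 9, 1769 → Jul 9, 1770: 365 days.
Jul 9, 1770 → Jul 9, 1771: 365 days.
Jul 9, 1771 → Jul 9, 1772: 366 days (Feb 29, 1772 is in that span).
Jul 9, 1772 → Jul 9, 1773: 365 days.
Jul 9, 1773 → Jul 9, 1774: 365 days.
Jul 9, 1774 → Jul 9, 1775: 365 days.
Jul 9, 1775 → Jul 9, 1776: 366 days (Feb 29, 1776 is in that span).
Jul 9, 1776 → Jul 9, 1777: 365 days.
Jul 9, 1777 → Jul 9, 1778: 365 days.
Jul 9, 1778 → Jul 9, 1779: 365 days.
Jul 9, 1779 → Jul 9, 1780: 366 days (Feb 29, 1780 is in that span).
Jul 9, 1780 → Jul 9, 1781: 365 days.
Jul 9, 1781 → Jul 9, 1782: 365 days.
Jul 9, 1782 → Jul 9, 1783: 365 days.
Jul 9, 1783 → Jul 9, 1784: 366 days (Feb 29, 1784 is in that span).
Jul 9, 1784 → Jul 9, 1785: 365 days.
Jul 9, 1785 → Aug 9, 1785: 31 days (July has 31).
Aug 9, 1785 → Sep 9, 1785: 31 days (August has 31).
Sep 9, 1785 → Oct 9, 1785: 30 days (September has 30).
Oct 9, 1785 → Nov 9, 1785: 31 days (October has 31).
Nov 9, 1785 → Dec 9, 1785: 30 days (November has 30).
Dec 9, 1785 → Jan 9, 1786: 31 days (December has 31).
Jan 9, 1786 → Feb 9, 1786: 31 days (January has 31).
Feb 9, 1786 → Mar 9, 1786: 28 days (February has 28).
Mar 9, 1786 → Apr 9, 1786: 31 days (March has 31).
Apr 9, 1786 → May 9, 1786: 30 days (April has 30).
May 9, 1786 → Jun 9, 1786: 31 days (May has 31).
Jun 9, 1786 → Jul 9, 1786: 30 days (June has 30).
Jul 9, 1786 → Jul 19, 1786: 10 days.
Total: 7315 days.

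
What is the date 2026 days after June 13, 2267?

December 29, 2272

+366 (one year; includes Feb 29, 2268) → Jun 13, 2268 (1660 left).
+365 (one year) → Jun 13, 2269 (1295 left).
+365 (one year) → Jun 13, 2270 (930 left).
+365 (one year) → Jun 13, 2271 (565 left).
+366 (one year; includes Feb 29, 2272) → Jun 13, 2272 (199 left).
Jun has 30 days: +18 → Jul 1, 2272 (181 left).
Jul has 31 days: +31 → Aug 1, 2272 (150 left).
Aug has 31 days: +31 → Sep 1, 2272 (119 left).
Sep has 30 days: +30 → Oct 1, 2272 (89 left).
Oct has 31 days: +31 → Nov 1, 2272 (58 left).
Nov has 30 days: +30 → Dec 1, 2272 (28 left).
+28 → Dec 29, 2272.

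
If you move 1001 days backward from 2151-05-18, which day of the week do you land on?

Tuesday

First find the weekday of May 18, 2151. Doomsday rule: the anchor day for the 2100s is Sunday. For year 51: 51÷12 = 4 r 3, and 3÷4 = 0, so 4+3+0 = 7.
Sunday + 7 ≡ Sunday — that's 2151's doomsday.
In May the doomsday date is May 9.
May 18 is 9 days after May 9; 9 mod 7 = 2, so Sunday + 2 = Tuesday.
1001 mod 7 = 0, so 1001 days before a Tuesday is Tuesday − 0 = Tuesday.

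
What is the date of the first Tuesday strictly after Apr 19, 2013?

April 23, 2013

Apr 19, 2013 is a Friday.
From Friday to the next Tuesday is 4 days.
Apr 19, 2013 + 4 = Apr 23, 2013.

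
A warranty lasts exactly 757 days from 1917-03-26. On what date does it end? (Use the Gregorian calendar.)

+365 (one year) → Mar 26, 1918 (392 left).
Mar has 31 days: +6 → Apr 1, 1918 (386 left).
Apr has 30 days: +30 → May 1, 1918 (356 left).
May has 31 days: +31 → Jun 1, 1918 (325 left).
Jun has 30 days: +30 → Jul 1, 1918 (295 left).
Jul has 31 days: +31 → Aug 1, 1918 (264 left).
Aug has 31 days: +31 → Sep 1, 1918 (233 left).
Sep has 30 days: +30 → Oct 1, 1918 (203 left).
Oct has 31 days: +31 → Nov 1, 1918 (172 left).
Nov has 30 days: +30 → Dec 1, 1918 (142 left).
Dec has 31 days: +31 → Jan 1, 1919 (111 left).
Jan has 31 days: +31 → Feb 1, 1919 (80 left).
Feb has 28 days: +28 → Mar 1, 1919 (52 left).
Mar has 31 days: +31 → Apr 1, 1919 (21 left).
+21 → Apr 22, 1919.

April 22, 1919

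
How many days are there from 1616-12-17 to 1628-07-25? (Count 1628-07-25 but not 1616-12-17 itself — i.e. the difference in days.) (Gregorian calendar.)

4238

Dec 17, 1616 → Dec 17, 1617: 365 days.
Dec 17, 1617 → Dec 17, 1618: 365 days.
Dec 17, 1618 → Dec 17, 1619: 365 days.
Dec 17, 1619 → Dec 17, 1620: 366 days (Feb 29, 1620 is in that span).
Dec 17, 1620 → Dec 17, 1621: 365 days.
Dec 17, 1621 → Dec 17, 1622: 365 days.
Dec 17, 1622 → Dec 17, 1623: 365 days.
Dec 17, 1623 → Dec 17, 1624: 366 days (Feb 29, 1624 is in that span).
Dec 17, 1624 → Dec 17, 1625: 365 days.
Dec 17, 1625 → Dec 17, 1626: 365 days.
Dec 17, 1626 → Dec 17, 1627: 365 days.
Dec 17, 1627 → Jan 17, 1628: 31 days (December has 31).
Jan 17, 1628 → Feb 17, 1628: 31 days (January has 31).
Feb 17, 1628 → Mar 17, 1628: 29 days (February has 29).
Mar 17, 1628 → Apr 17, 1628: 31 days (March has 31).
Apr 17, 1628 → May 17, 1628: 30 days (April has 30).
May 17, 1628 → Jun 17, 1628: 31 days (May has 31).
Jun 17, 1628 → Jul 17, 1628: 30 days (June has 30).
Jul 17, 1628 → Jul 25, 1628: 8 days.
Total: 4238 days.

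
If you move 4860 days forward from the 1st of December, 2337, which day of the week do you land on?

Friday

Dec 1, 2337 is a Wednesday.
4860 mod 7 = 2, so 4860 days after a Wednesday is Wednesday + 2 = Friday.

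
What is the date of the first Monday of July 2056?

July 1, 2056 is a Saturday.
The first Monday is therefore July 3 (2 days later).

July 3, 2056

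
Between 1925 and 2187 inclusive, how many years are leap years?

Multiples of 4 in [1925,2187]: 65.
Of those, multiples of 100: 2 (not leap unless ÷400).
Multiples of 400: 1.
Leap years = 65 − 2 + 1 = 64.

64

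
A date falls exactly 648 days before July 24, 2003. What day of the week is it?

Sunday

Jul 24, 2003 is a Thursday.
648 mod 7 = 4, so 648 days before a Thursday is Thursday − 4 = Sunday.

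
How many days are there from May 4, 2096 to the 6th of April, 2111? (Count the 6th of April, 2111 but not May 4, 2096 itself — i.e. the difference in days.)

May 4, 2096 → May 4, 2097: 365 days.
May 4, 2097 → May 4, 2098: 365 days.
May 4, 2098 → May 4, 2099: 365 days.
May 4, 2099 → May 4, 2100: 365 days.
May 4, 2100 → May 4, 2101: 365 days.
May 4, 2101 → May 4, 2102: 365 days.
May 4, 2102 → May 4, 2103: 365 days.
May 4, 2103 → May 4, 2104: 366 days (Feb 29, 2104 is in that span).
May 4, 2104 → May 4, 2105: 365 days.
May 4, 2105 → May 4, 2106: 365 days.
May 4, 2106 → May 4, 2107: 365 days.
May 4, 2107 → May 4, 2108: 366 days (Feb 29, 2108 is in that span).
May 4, 2108 → May 4, 2109: 365 days.
May 4, 2109 → May 4, 2110: 365 days.
May 4, 2110 → Jun 4, 2110: 31 days (May has 31).
Jun 4, 2110 → Jul 4, 2110: 30 days (June has 30).
Jul 4, 2110 → Aug 4, 2110: 31 days (July has 31).
Aug 4, 2110 → Sep 4, 2110: 31 days (August has 31).
Sep 4, 2110 → Oct 4, 2110: 30 days (September has 30).
Oct 4, 2110 → Nov 4, 2110: 31 days (October has 31).
Nov 4, 2110 → Dec 4, 2110: 30 days (November has 30).
Dec 4, 2110 → Jan 4, 2111: 31 days (December has 31).
Jan 4, 2111 → Feb 4, 2111: 31 days (January has 31).
Feb 4, 2111 → Mar 4, 2111: 28 days (February has 28).
Mar 4, 2111 → Apr 4, 2111: 31 days (March has 31).
Apr 4, 2111 → Apr 6, 2111: 2 days.
Total: 5449 days.

5449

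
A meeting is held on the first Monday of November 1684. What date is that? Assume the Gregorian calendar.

November 1, 1684 is a Wednesday.
The first Monday is therefore November 6 (5 days later).

November 6, 1684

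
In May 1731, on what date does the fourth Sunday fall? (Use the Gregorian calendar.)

May 27, 1731

May 1, 1731 is a Tuesday.
The first Sunday is therefore May 6 (5 days later).
The fourth Sunday is 6 + 3×7 = May 27.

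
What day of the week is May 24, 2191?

Tuesday

Doomsday rule: the anchor day for the 2100s is Sunday. For year 91: 91÷12 = 7 r 7, and 7÷4 = 1, so 7+7+1 = 15.
Sunday + 15 ≡ Monday — that's 2191's doomsday.
In May the doomsday date is May 9.
May 24 is 15 days after May 9; 15 mod 7 = 1, so Monday + 1 = Tuesday.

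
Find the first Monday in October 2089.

October 1, 2089 is a Saturday.
The first Monday is therefore October 3 (2 days later).

October 3, 2089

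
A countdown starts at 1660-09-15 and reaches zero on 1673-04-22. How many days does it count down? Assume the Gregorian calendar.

4602

Sep 15, 1660 → Sep 15, 1661: 365 days.
Sep 15, 1661 → Sep 15, 1662: 365 days.
Sep 15, 1662 → Sep 15, 1663: 365 days.
Sep 15, 1663 → Sep 15, 1664: 366 days (Feb 29, 1664 is in that span).
Sep 15, 1664 → Sep 15, 1665: 365 days.
Sep 15, 1665 → Sep 15, 1666: 365 days.
Sep 15, 1666 → Sep 15, 1667: 365 days.
Sep 15, 1667 → Sep 15, 1668: 366 days (Feb 29, 1668 is in that span).
Sep 15, 1668 → Sep 15, 1669: 365 days.
Sep 15, 1669 → Sep 15, 1670: 365 days.
Sep 15, 1670 → Sep 15, 1671: 365 days.
Sep 15, 1671 → Sep 15, 1672: 366 days (Feb 29, 1672 is in that span).
Sep 15, 1672 → Oct 15, 1672: 30 days (September has 30).
Oct 15, 1672 → Nov 15, 1672: 31 days (October has 31).
Nov 15, 1672 → Dec 15, 1672: 30 days (November has 30).
Dec 15, 1672 → Jan 15, 1673: 31 days (December has 31).
Jan 15, 1673 → Feb 15, 1673: 31 days (January has 31).
Feb 15, 1673 → Mar 15, 1673: 28 days (February has 28).
Mar 15, 1673 → Apr 15, 1673: 31 days (March has 31).
Apr 15, 1673 → Apr 22, 1673: 7 days.
Total: 4602 days.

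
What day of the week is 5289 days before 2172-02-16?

Wednesday

Feb 16, 2172 is a Sunday.
5289 mod 7 = 4, so 5289 days before a Sunday is Sunday − 4 = Wednesday.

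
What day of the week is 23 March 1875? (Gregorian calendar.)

Doomsday rule: the anchor day for the 1800s is Friday. For year 75: 75÷12 = 6 r 3, and 3÷4 = 0, so 6+3+0 = 9.
Friday + 9 ≡ Sunday — that's 1875's doomsday.
In March the doomsday date is Mar 14.
Mar 23 is 9 days after Mar 14; 9 mod 7 = 2, so Sunday + 2 = Tuesday.

Tuesday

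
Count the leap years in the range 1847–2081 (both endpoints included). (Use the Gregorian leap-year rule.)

58

Multiples of 4 in [1847,2081]: 59.
Of those, multiples of 100: 2 (not leap unless ÷400).
Multiples of 400: 1.
Leap years = 59 − 2 + 1 = 58.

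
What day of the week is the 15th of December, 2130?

Friday

Doomsday rule: the anchor day for the 2100s is Sunday. For year 30: 30÷12 = 2 r 6, and 6÷4 = 1, so 2+6+1 = 9.
Sunday + 9 ≡ Tuesday — that's 2130's doomsday.
In December the doomsday date is Dec 12.
Dec 15 is 3 days after Dec 12; 3 mod 7 = 3, so Tuesday + 3 = Friday.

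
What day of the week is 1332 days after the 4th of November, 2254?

Monday

Nov 4, 2254 is a Saturday.
1332 mod 7 = 2, so 1332 days after a Saturday is Saturday + 2 = Monday.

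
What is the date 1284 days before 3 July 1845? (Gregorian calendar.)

December 27, 1841

−365 (one year) → Jul 3, 1844 (919 left).
−366 (one year; includes Feb 29, 1844) → Jul 3, 1843 (553 left).
−365 (one year) → Jul 3, 1842 (188 left).
−3 → Jun 30, 1842 (end of Jun, 30 days; 185 left).
−30 → May 31, 1842 (end of May, 31 days; 155 left).
−31 → Apr 30, 1842 (end of Apr, 30 days; 124 left).
−30 → Mar 31, 1842 (end of Mar, 31 days; 94 left).
−31 → Feb 28, 1842 (end of Feb, 28 days; 63 left).
−28 → Jan 31, 1842 (end of Jan, 31 days; 35 left).
−31 → Dec 31, 1841 (end of Dec, 31 days; 4 left).
−4 → Dec 27, 1841.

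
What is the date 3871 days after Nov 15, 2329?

June 21, 2340

+365 (one year) → Nov 15, 2330 (3506 left).
+365 (one year) → Nov 15, 2331 (3141 left).
+366 (one year; includes Feb 29, 2332) → Nov 15, 2332 (2775 left).
+365 (one year) → Nov 15, 2333 (2410 left).
+365 (one year) → Nov 15, 2334 (2045 left).
+365 (one year) → Nov 15, 2335 (1680 left).
+366 (one year; includes Feb 29, 2336) → Nov 15, 2336 (1314 left).
+365 (one year) → Nov 15, 2337 (949 left).
+365 (one year) → Nov 15, 2338 (584 left).
+365 (one year) → Nov 15, 2339 (219 left).
Nov has 30 days: +16 → Dec 1, 2339 (203 left).
Dec has 31 days: +31 → Jan 1, 2340 (172 left).
Jan has 31 days: +31 → Feb 1, 2340 (141 left).
Feb has 29 days: +29 → Mar 1, 2340 (112 left).
Mar has 31 days: +31 → Apr 1, 2340 (81 left).
Apr has 30 days: +30 → May 1, 2340 (51 left).
May has 31 days: +31 → Jun 1, 2340 (20 left).
+20 → Jun 21, 2340.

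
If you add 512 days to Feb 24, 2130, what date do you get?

July 21, 2131

+365 (one year) → Feb 24, 2131 (147 left).
Feb has 28 days: +5 → Mar 1, 2131 (142 left).
Mar has 31 days: +31 → Apr 1, 2131 (111 left).
Apr has 30 days: +30 → May 1, 2131 (81 left).
May has 31 days: +31 → Jun 1, 2131 (50 left).
Jun has 30 days: +30 → Jul 1, 2131 (20 left).
+20 → Jul 21, 2131.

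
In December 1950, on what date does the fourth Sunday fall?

December 24, 1950

December 1, 1950 is a Friday.
The first Sunday is therefore December 3 (2 days later).
The fourth Sunday is 3 + 3×7 = December 24.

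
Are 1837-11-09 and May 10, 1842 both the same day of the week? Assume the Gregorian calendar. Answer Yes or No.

From Nov 9, 1837 to May 10, 1842 is 1643 days.
1643 mod 7 = 5, so they are different weekdays.
(Nov 9, 1837 is a Thursday; May 10, 1842 is a Tuesday.)

No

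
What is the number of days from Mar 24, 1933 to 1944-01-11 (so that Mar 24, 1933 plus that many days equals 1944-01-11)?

3945

Mar 24, 1933 → Mar 24, 1934: 365 days.
Mar 24, 1934 → Mar 24, 1935: 365 days.
Mar 24, 1935 → Mar 24, 1936: 366 days (Feb 29, 1936 is in that span).
Mar 24, 1936 → Mar 24, 1937: 365 days.
Mar 24, 1937 → Mar 24, 1938: 365 days.
Mar 24, 1938 → Mar 24, 1939: 365 days.
Mar 24, 1939 → Mar 24, 1940: 366 days (Feb 29, 1940 is in that span).
Mar 24, 1940 → Mar 24, 1941: 365 days.
Mar 24, 1941 → Mar 24, 1942: 365 days.
Mar 24, 1942 → Mar 24, 1943: 365 days.
Mar 24, 1943 → Apr 24, 1943: 31 days (March has 31).
Apr 24, 1943 → May 24, 1943: 30 days (April has 30).
May 24, 1943 → Jun 24, 1943: 31 days (May has 31).
Jun 24, 1943 → Jul 24, 1943: 30 days (June has 30).
Jul 24, 1943 → Aug 24, 1943: 31 days (July has 31).
Aug 24, 1943 → Sep 24, 1943: 31 days (August has 31).
Sep 24, 1943 → Oct 24, 1943: 30 days (September has 30).
Oct 24, 1943 → Nov 24, 1943: 31 days (October has 31).
Nov 24, 1943 → Dec 24, 1943: 30 days (November has 30).
Dec 24, 1943 → Jan 11, 1944: 18 days.
Total: 3945 days.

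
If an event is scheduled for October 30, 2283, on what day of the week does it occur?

Doomsday rule: the anchor day for the 2200s is Friday. For year 83: 83÷12 = 6 r 11, and 11÷4 = 2, so 6+11+2 = 19.
Friday + 19 ≡ Wednesday — that's 2283's doomsday.
In October the doomsday date is Oct 10.
Oct 30 is 20 days after Oct 10; 20 mod 7 = 6, so Wednesday + 6 = Tuesday.

Tuesday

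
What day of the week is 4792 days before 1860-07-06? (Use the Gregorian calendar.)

First find the weekday of Jul 6, 1860. Doomsday rule: the anchor day for the 1800s is Friday. For year 60: 60÷12 = 5 r 0, and 0÷4 = 0, so 5+0+0 = 5.
Friday + 5 ≡ Wednesday — that's 1860's doomsday.
In July the doomsday date is Jul 11.
Jul 6 is 5 days before Jul 11; 5 mod 7 = 5, so Wednesday − 5 = Friday.
4792 mod 7 = 4, so 4792 days before a Friday is Friday − 4 = Monday.

Monday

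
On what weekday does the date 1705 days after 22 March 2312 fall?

First find the weekday of Mar 22, 2312. Doomsday rule: the anchor day for the 2300s is Wednesday. For year 12: 12÷12 = 1 r 0, and 0÷4 = 0, so 1+0+0 = 1.
Wednesday + 1 ≡ Thursday — that's 2312's doomsday.
In March the doomsday date is Mar 14.
Mar 22 is 8 days after Mar 14; 8 mod 7 = 1, so Thursday + 1 = Friday.
1705 mod 7 = 4, so 1705 days after a Friday is Friday + 4 = Tuesday.

Tuesday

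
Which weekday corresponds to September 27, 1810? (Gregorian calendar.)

Thursday

Doomsday rule: the anchor day for the 1800s is Friday. For year 10: 10÷12 = 0 r 10, and 10÷4 = 2, so 0+10+2 = 12.
Friday + 12 ≡ Wednesday — that's 1810's doomsday.
In September the doomsday date is Sep 5.
Sep 27 is 22 days after Sep 5; 22 mod 7 = 1, so Wednesday + 1 = Thursday.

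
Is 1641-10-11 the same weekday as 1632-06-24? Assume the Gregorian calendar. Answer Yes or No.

No

From Jun 24, 1632 to Oct 11, 1641 is 3396 days.
3396 mod 7 = 1, so they are different weekdays.
(Jun 24, 1632 is a Thursday; Oct 11, 1641 is a Friday.)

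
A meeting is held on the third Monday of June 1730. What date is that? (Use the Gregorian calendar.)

June 19, 1730

June 1, 1730 is a Thursday.
The first Monday is therefore June 5 (4 days later).
The third Monday is 5 + 2×7 = June 19.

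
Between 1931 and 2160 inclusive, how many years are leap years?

57

Multiples of 4 in [1931,2160]: 58.
Of those, multiples of 100: 2 (not leap unless ÷400).
Multiples of 400: 1.
Leap years = 58 − 2 + 1 = 57.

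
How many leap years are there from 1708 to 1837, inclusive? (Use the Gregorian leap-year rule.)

32

Multiples of 4 in [1708,1837]: 33.
Of those, multiples of 100: 1 (not leap unless ÷400).
Multiples of 400: 0.
Leap years = 33 − 1 + 0 = 32.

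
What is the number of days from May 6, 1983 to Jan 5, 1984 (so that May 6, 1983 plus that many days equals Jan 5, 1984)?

May 6, 1983 → Jun 6, 1983: 31 days (May has 31).
Jun 6, 1983 → Jul 6, 1983: 30 days (June has 30).
Jul 6, 1983 → Aug 6, 1983: 31 days (July has 31).
Aug 6, 1983 → Sep 6, 1983: 31 days (August has 31).
Sep 6, 1983 → Oct 6, 1983: 30 days (September has 30).
Oct 6, 1983 → Nov 6, 1983: 31 days (October has 31).
Nov 6, 1983 → Dec 6, 1983: 30 days (November has 30).
Dec 6, 1983 → Jan 5, 1984: 30 days.
Total: 244 days.

244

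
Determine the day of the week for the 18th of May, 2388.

Doomsday rule: the anchor day for the 2300s is Wednesday. For year 88: 88÷12 = 7 r 4, and 4÷4 = 1, so 7+4+1 = 12.
Wednesday + 12 ≡ Monday — that's 2388's doomsday.
In May the doomsday date is May 9.
May 18 is 9 days after May 9; 9 mod 7 = 2, so Monday + 2 = Wednesday.

Wednesday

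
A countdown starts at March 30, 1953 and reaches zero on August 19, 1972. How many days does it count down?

7082

Mar 30, 1953 → Mar 30, 1954: 365 days.
Mar 30, 1954 → Mar 30, 1955: 365 days.
Mar 30, 1955 → Mar 30, 1956: 366 days (Feb 29, 1956 is in that span).
Mar 30, 1956 → Mar 30, 1957: 365 days.
Mar 30, 1957 → Mar 30, 1958: 365 days.
Mar 30, 1958 → Mar 30, 1959: 365 days.
Mar 30, 1959 → Mar 30, 1960: 366 days (Feb 29, 1960 is in that span).
Mar 30, 1960 → Mar 30, 1961: 365 days.
Mar 30, 1961 → Mar 30, 1962: 365 days.
Mar 30, 1962 → Mar 30, 1963: 365 days.
Mar 30, 1963 → Mar 30, 1964: 366 days (Feb 29, 1964 is in that span).
Mar 30, 1964 → Mar 30, 1965: 365 days.
Mar 30, 1965 → Mar 30, 1966: 365 days.
Mar 30, 1966 → Mar 30, 1967: 365 days.
Mar 30, 1967 → Mar 30, 1968: 366 days (Feb 29, 1968 is in that span).
Mar 30, 1968 → Mar 30, 1969: 365 days.
Mar 30, 1969 → Mar 30, 1970: 365 days.
Mar 30, 1970 → Mar 30, 1971: 365 days.
Mar 30, 1971 → Mar 30, 1972: 366 days (Feb 29, 1972 is in that span).
Mar 30, 1972 → Apr 30, 1972: 31 days (March has 31).
Apr 30, 1972 → May 30, 1972: 30 days (April has 30).
May 30, 1972 → Jun 30, 1972: 31 days (May has 31).
Jun 30, 1972 → Jul 30, 1972: 30 days (June has 30).
Jul 30, 1972 → Aug 19, 1972: 20 days.
Total: 7082 days.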